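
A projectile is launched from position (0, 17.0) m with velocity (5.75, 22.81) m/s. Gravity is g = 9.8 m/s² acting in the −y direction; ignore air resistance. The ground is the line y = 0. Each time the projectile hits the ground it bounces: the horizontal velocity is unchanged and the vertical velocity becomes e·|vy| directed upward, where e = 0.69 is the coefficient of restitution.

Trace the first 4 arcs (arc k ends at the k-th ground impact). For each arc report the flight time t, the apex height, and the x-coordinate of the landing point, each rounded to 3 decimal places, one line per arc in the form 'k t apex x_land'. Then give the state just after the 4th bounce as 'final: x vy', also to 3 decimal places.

1 5.309 43.546 30.525
2 4.114 20.732 54.180
3 2.839 9.871 70.501
4 1.959 4.699 81.764
final: 81.764 6.622

Arc 1: start y=17.000, vy=22.810 → t=5.309, apex=43.546, x_land=30.525, impact vy=-29.215
  bounce: vy ← 0.69·29.215 = 20.158
Arc 2: start y=0.000, vy=20.158 → t=4.114, apex=20.732, x_land=54.180, impact vy=-20.158
  bounce: vy ← 0.69·20.158 = 13.909
Arc 3: start y=0.000, vy=13.909 → t=2.839, apex=9.871, x_land=70.501, impact vy=-13.909
  bounce: vy ← 0.69·13.909 = 9.597
Arc 4: start y=0.000, vy=9.597 → t=1.959, apex=4.699, x_land=81.764, impact vy=-9.597
  bounce: vy ← 0.69·9.597 = 6.622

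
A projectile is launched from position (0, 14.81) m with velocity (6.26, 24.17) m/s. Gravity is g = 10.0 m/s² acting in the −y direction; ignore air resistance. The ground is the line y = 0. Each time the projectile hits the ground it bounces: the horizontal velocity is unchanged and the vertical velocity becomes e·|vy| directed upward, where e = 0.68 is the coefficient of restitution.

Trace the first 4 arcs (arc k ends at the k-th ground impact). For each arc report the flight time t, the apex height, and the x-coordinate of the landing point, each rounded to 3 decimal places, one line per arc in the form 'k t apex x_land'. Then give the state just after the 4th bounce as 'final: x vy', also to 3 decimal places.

1 5.384 44.019 33.705
2 4.035 20.355 58.966
3 2.744 9.412 76.143
4 1.866 4.352 87.824
final: 87.824 6.344

Arc 1: start y=14.810, vy=24.170 → t=5.384, apex=44.019, x_land=33.705, impact vy=-29.671
  bounce: vy ← 0.68·29.671 = 20.177
Arc 2: start y=0.000, vy=20.177 → t=4.035, apex=20.355, x_land=58.966, impact vy=-20.177
  bounce: vy ← 0.68·20.177 = 13.720
Arc 3: start y=0.000, vy=13.720 → t=2.744, apex=9.412, x_land=76.143, impact vy=-13.720
  bounce: vy ← 0.68·13.720 = 9.330
Arc 4: start y=0.000, vy=9.330 → t=1.866, apex=4.352, x_land=87.824, impact vy=-9.330
  bounce: vy ← 0.68·9.330 = 6.344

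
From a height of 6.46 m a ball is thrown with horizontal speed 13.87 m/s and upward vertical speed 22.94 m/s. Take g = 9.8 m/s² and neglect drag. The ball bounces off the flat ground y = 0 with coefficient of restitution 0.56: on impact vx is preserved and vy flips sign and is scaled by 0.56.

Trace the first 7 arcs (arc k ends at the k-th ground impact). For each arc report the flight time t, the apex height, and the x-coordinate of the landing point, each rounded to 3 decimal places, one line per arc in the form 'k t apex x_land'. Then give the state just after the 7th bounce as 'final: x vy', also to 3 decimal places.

Arc 1: start y=6.460, vy=22.940 → t=4.948, apex=33.309, x_land=68.630, impact vy=-25.551
  bounce: vy ← 0.56·25.551 = 14.309
Arc 2: start y=0.000, vy=14.309 → t=2.920, apex=10.446, x_land=109.132, impact vy=-14.309
  bounce: vy ← 0.56·14.309 = 8.013
Arc 3: start y=0.000, vy=8.013 → t=1.635, apex=3.276, x_land=131.813, impact vy=-8.013
  bounce: vy ← 0.56·8.013 = 4.487
Arc 4: start y=0.000, vy=4.487 → t=0.916, apex=1.027, x_land=144.515, impact vy=-4.487
  bounce: vy ← 0.56·4.487 = 2.513
Arc 5: start y=0.000, vy=2.513 → t=0.513, apex=0.322, x_land=151.627, impact vy=-2.513
  bounce: vy ← 0.56·2.513 = 1.407
Arc 6: start y=0.000, vy=1.407 → t=0.287, apex=0.101, x_land=155.611, impact vy=-1.407
  bounce: vy ← 0.56·1.407 = 0.788
Arc 7: start y=0.000, vy=0.788 → t=0.161, apex=0.032, x_land=157.841, impact vy=-0.788
  bounce: vy ← 0.56·0.788 = 0.441

1 4.948 33.309 68.630
2 2.920 10.446 109.132
3 1.635 3.276 131.813
4 0.916 1.027 144.515
5 0.513 0.322 151.627
6 0.287 0.101 155.611
7 0.161 0.032 157.841
final: 157.841 0.441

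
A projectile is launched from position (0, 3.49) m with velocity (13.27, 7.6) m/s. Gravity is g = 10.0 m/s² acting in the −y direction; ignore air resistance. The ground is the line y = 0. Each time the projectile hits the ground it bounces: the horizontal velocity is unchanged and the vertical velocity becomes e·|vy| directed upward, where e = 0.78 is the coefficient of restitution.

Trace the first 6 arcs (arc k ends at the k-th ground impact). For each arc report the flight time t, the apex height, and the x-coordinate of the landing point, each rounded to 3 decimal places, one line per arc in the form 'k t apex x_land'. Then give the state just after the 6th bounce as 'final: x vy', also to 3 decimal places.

1 1.889 6.378 25.073
2 1.762 3.880 48.453
3 1.374 2.361 66.690
4 1.072 1.436 80.915
5 0.836 0.874 92.010
6 0.652 0.532 100.664
final: 100.664 2.543

Arc 1: start y=3.490, vy=7.600 → t=1.889, apex=6.378, x_land=25.073, impact vy=-11.294
  bounce: vy ← 0.78·11.294 = 8.810
Arc 2: start y=0.000, vy=8.810 → t=1.762, apex=3.880, x_land=48.453, impact vy=-8.810
  bounce: vy ← 0.78·8.810 = 6.871
Arc 3: start y=0.000, vy=6.871 → t=1.374, apex=2.361, x_land=66.690, impact vy=-6.871
  bounce: vy ← 0.78·6.871 = 5.360
Arc 4: start y=0.000, vy=5.360 → t=1.072, apex=1.436, x_land=80.915, impact vy=-5.360
  bounce: vy ← 0.78·5.360 = 4.181
Arc 5: start y=0.000, vy=4.181 → t=0.836, apex=0.874, x_land=92.010, impact vy=-4.181
  bounce: vy ← 0.78·4.181 = 3.261
Arc 6: start y=0.000, vy=3.261 → t=0.652, apex=0.532, x_land=100.664, impact vy=-3.261
  bounce: vy ← 0.78·3.261 = 2.543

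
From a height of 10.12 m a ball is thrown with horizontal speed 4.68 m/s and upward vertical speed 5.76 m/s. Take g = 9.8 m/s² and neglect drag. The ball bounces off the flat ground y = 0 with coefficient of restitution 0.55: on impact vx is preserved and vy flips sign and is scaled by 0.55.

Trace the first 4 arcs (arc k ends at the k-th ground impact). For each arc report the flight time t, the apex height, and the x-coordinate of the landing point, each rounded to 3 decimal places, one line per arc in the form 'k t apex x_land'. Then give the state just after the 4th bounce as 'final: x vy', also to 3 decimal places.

Arc 1: start y=10.120, vy=5.760 → t=2.140, apex=11.813, x_land=10.017, impact vy=-15.216
  bounce: vy ← 0.55·15.216 = 8.369
Arc 2: start y=0.000, vy=8.369 → t=1.708, apex=3.573, x_land=18.010, impact vy=-8.369
  bounce: vy ← 0.55·8.369 = 4.603
Arc 3: start y=0.000, vy=4.603 → t=0.939, apex=1.081, x_land=22.406, impact vy=-4.603
  bounce: vy ← 0.55·4.603 = 2.532
Arc 4: start y=0.000, vy=2.532 → t=0.517, apex=0.327, x_land=24.824, impact vy=-2.532
  bounce: vy ← 0.55·2.532 = 1.392

1 2.140 11.813 10.017
2 1.708 3.573 18.010
3 0.939 1.081 22.406
4 0.517 0.327 24.824
final: 24.824 1.392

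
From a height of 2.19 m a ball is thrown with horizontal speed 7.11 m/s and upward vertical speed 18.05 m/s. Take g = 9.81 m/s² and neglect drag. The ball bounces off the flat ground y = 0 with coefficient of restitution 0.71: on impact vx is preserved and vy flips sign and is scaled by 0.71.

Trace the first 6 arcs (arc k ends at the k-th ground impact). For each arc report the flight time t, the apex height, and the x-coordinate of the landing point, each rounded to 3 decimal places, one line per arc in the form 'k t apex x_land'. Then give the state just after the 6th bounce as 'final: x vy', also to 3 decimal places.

1 3.797 18.796 27.000
2 2.780 9.475 46.764
3 1.974 4.776 60.796
4 1.401 2.408 70.759
5 0.995 1.214 77.832
6 0.706 0.612 82.855
final: 82.855 2.460

Arc 1: start y=2.190, vy=18.050 → t=3.797, apex=18.796, x_land=27.000, impact vy=-19.203
  bounce: vy ← 0.71·19.203 = 13.634
Arc 2: start y=0.000, vy=13.634 → t=2.780, apex=9.475, x_land=46.764, impact vy=-13.634
  bounce: vy ← 0.71·13.634 = 9.680
Arc 3: start y=0.000, vy=9.680 → t=1.974, apex=4.776, x_land=60.796, impact vy=-9.680
  bounce: vy ← 0.71·9.680 = 6.873
Arc 4: start y=0.000, vy=6.873 → t=1.401, apex=2.408, x_land=70.759, impact vy=-6.873
  bounce: vy ← 0.71·6.873 = 4.880
Arc 5: start y=0.000, vy=4.880 → t=0.995, apex=1.214, x_land=77.832, impact vy=-4.880
  bounce: vy ← 0.71·4.880 = 3.465
Arc 6: start y=0.000, vy=3.465 → t=0.706, apex=0.612, x_land=82.855, impact vy=-3.465
  bounce: vy ← 0.71·3.465 = 2.460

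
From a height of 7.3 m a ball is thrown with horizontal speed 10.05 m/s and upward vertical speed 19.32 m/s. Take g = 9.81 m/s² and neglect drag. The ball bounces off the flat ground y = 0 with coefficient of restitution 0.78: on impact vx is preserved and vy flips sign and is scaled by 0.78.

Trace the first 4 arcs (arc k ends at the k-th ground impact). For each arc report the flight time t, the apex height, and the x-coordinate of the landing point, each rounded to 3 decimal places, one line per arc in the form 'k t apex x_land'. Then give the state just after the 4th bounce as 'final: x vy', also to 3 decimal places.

1 4.286 26.325 43.075
2 3.614 16.016 79.396
3 2.819 9.744 107.726
4 2.199 5.928 129.823
final: 129.823 8.412

Arc 1: start y=7.300, vy=19.320 → t=4.286, apex=26.325, x_land=43.075, impact vy=-22.726
  bounce: vy ← 0.78·22.726 = 17.727
Arc 2: start y=0.000, vy=17.727 → t=3.614, apex=16.016, x_land=79.396, impact vy=-17.727
  bounce: vy ← 0.78·17.727 = 13.827
Arc 3: start y=0.000, vy=13.827 → t=2.819, apex=9.744, x_land=107.726, impact vy=-13.827
  bounce: vy ← 0.78·13.827 = 10.785
Arc 4: start y=0.000, vy=10.785 → t=2.199, apex=5.928, x_land=129.823, impact vy=-10.785
  bounce: vy ← 0.78·10.785 = 8.412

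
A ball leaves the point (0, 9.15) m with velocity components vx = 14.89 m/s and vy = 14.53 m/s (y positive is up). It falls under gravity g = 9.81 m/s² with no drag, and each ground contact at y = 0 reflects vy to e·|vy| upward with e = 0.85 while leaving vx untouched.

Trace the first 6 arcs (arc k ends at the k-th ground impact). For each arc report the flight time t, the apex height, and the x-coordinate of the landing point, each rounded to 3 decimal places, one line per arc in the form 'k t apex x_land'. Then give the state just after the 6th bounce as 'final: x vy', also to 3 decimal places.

1 3.496 19.910 52.054
2 3.425 14.385 103.053
3 2.911 10.393 146.403
4 2.475 7.509 183.250
5 2.103 5.425 214.570
6 1.788 3.920 241.192
final: 241.192 7.454

Arc 1: start y=9.150, vy=14.530 → t=3.496, apex=19.910, x_land=52.054, impact vy=-19.765
  bounce: vy ← 0.85·19.765 = 16.800
Arc 2: start y=0.000, vy=16.800 → t=3.425, apex=14.385, x_land=103.053, impact vy=-16.800
  bounce: vy ← 0.85·16.800 = 14.280
Arc 3: start y=0.000, vy=14.280 → t=2.911, apex=10.393, x_land=146.403, impact vy=-14.280
  bounce: vy ← 0.85·14.280 = 12.138
Arc 4: start y=0.000, vy=12.138 → t=2.475, apex=7.509, x_land=183.250, impact vy=-12.138
  bounce: vy ← 0.85·12.138 = 10.317
Arc 5: start y=0.000, vy=10.317 → t=2.103, apex=5.425, x_land=214.570, impact vy=-10.317
  bounce: vy ← 0.85·10.317 = 8.770
Arc 6: start y=0.000, vy=8.770 → t=1.788, apex=3.920, x_land=241.192, impact vy=-8.770
  bounce: vy ← 0.85·8.770 = 7.454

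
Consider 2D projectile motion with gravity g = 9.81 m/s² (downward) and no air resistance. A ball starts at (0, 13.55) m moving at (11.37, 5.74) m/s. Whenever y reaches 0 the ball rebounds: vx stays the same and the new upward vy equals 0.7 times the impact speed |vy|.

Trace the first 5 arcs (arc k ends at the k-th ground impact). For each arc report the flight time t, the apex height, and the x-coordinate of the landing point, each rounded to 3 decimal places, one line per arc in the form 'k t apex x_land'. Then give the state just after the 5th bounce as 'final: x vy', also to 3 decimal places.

Arc 1: start y=13.550, vy=5.740 → t=2.347, apex=15.229, x_land=26.687, impact vy=-17.286
  bounce: vy ← 0.7·17.286 = 12.100
Arc 2: start y=0.000, vy=12.100 → t=2.467, apex=7.462, x_land=54.736, impact vy=-12.100
  bounce: vy ← 0.7·12.100 = 8.470
Arc 3: start y=0.000, vy=8.470 → t=1.727, apex=3.657, x_land=74.370, impact vy=-8.470
  bounce: vy ← 0.7·8.470 = 5.929
Arc 4: start y=0.000, vy=5.929 → t=1.209, apex=1.792, x_land=88.113, impact vy=-5.929
  bounce: vy ← 0.7·5.929 = 4.150
Arc 5: start y=0.000, vy=4.150 → t=0.846, apex=0.878, x_land=97.734, impact vy=-4.150
  bounce: vy ← 0.7·4.150 = 2.905

1 2.347 15.229 26.687
2 2.467 7.462 54.736
3 1.727 3.657 74.370
4 1.209 1.792 88.113
5 0.846 0.878 97.734
final: 97.734 2.905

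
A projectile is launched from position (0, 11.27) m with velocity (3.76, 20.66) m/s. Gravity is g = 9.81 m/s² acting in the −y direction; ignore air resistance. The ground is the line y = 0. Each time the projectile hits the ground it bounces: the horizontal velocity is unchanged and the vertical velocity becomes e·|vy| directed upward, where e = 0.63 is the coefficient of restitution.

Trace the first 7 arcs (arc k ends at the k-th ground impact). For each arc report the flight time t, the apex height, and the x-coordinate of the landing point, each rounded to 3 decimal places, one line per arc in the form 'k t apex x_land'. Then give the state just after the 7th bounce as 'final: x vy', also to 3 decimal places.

1 4.701 33.025 17.675
2 3.269 13.108 29.968
3 2.060 5.202 37.713
4 1.298 2.065 42.592
5 0.818 0.820 45.666
6 0.515 0.325 47.602
7 0.324 0.129 48.822
final: 48.822 1.003

Arc 1: start y=11.270, vy=20.660 → t=4.701, apex=33.025, x_land=17.675, impact vy=-25.455
  bounce: vy ← 0.63·25.455 = 16.037
Arc 2: start y=0.000, vy=16.037 → t=3.269, apex=13.108, x_land=29.968, impact vy=-16.037
  bounce: vy ← 0.63·16.037 = 10.103
Arc 3: start y=0.000, vy=10.103 → t=2.060, apex=5.202, x_land=37.713, impact vy=-10.103
  bounce: vy ← 0.63·10.103 = 6.365
Arc 4: start y=0.000, vy=6.365 → t=1.298, apex=2.065, x_land=42.592, impact vy=-6.365
  bounce: vy ← 0.63·6.365 = 4.010
Arc 5: start y=0.000, vy=4.010 → t=0.818, apex=0.820, x_land=45.666, impact vy=-4.010
  bounce: vy ← 0.63·4.010 = 2.526
Arc 6: start y=0.000, vy=2.526 → t=0.515, apex=0.325, x_land=47.602, impact vy=-2.526
  bounce: vy ← 0.63·2.526 = 1.592
Arc 7: start y=0.000, vy=1.592 → t=0.324, apex=0.129, x_land=48.822, impact vy=-1.592
  bounce: vy ← 0.63·1.592 = 1.003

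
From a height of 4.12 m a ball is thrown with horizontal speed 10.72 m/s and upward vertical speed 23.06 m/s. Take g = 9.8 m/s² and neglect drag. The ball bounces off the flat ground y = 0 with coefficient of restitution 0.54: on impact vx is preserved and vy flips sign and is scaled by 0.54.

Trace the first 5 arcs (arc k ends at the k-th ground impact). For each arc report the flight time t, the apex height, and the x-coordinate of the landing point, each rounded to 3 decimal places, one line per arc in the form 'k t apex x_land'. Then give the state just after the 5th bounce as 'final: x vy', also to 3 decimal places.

Arc 1: start y=4.120, vy=23.060 → t=4.878, apex=31.251, x_land=52.297, impact vy=-24.749
  bounce: vy ← 0.54·24.749 = 13.364
Arc 2: start y=0.000, vy=13.364 → t=2.727, apex=9.113, x_land=81.535, impact vy=-13.364
  bounce: vy ← 0.54·13.364 = 7.217
Arc 3: start y=0.000, vy=7.217 → t=1.473, apex=2.657, x_land=97.324, impact vy=-7.217
  bounce: vy ← 0.54·7.217 = 3.897
Arc 4: start y=0.000, vy=3.897 → t=0.795, apex=0.775, x_land=105.850, impact vy=-3.897
  bounce: vy ← 0.54·3.897 = 2.104
Arc 5: start y=0.000, vy=2.104 → t=0.429, apex=0.226, x_land=110.454, impact vy=-2.104
  bounce: vy ← 0.54·2.104 = 1.136

1 4.878 31.251 52.297
2 2.727 9.113 81.535
3 1.473 2.657 97.324
4 0.795 0.775 105.850
5 0.429 0.226 110.454
final: 110.454 1.136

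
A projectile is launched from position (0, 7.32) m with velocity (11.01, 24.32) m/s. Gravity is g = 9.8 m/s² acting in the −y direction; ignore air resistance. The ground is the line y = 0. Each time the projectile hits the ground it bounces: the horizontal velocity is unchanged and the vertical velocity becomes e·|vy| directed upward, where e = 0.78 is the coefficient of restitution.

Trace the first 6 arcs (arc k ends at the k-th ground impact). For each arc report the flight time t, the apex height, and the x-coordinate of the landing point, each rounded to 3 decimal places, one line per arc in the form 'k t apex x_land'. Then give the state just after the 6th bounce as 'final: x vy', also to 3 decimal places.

Arc 1: start y=7.320, vy=24.320 → t=5.248, apex=37.497, x_land=57.780, impact vy=-27.110
  bounce: vy ← 0.78·27.110 = 21.146
Arc 2: start y=0.000, vy=21.146 → t=4.315, apex=22.813, x_land=105.292, impact vy=-21.146
  bounce: vy ← 0.78·21.146 = 16.494
Arc 3: start y=0.000, vy=16.494 → t=3.366, apex=13.879, x_land=142.352, impact vy=-16.494
  bounce: vy ← 0.78·16.494 = 12.865
Arc 4: start y=0.000, vy=12.865 → t=2.625, apex=8.444, x_land=171.259, impact vy=-12.865
  bounce: vy ← 0.78·12.865 = 10.035
Arc 5: start y=0.000, vy=10.035 → t=2.048, apex=5.137, x_land=193.806, impact vy=-10.035
  bounce: vy ← 0.78·10.035 = 7.827
Arc 6: start y=0.000, vy=7.827 → t=1.597, apex=3.126, x_land=211.393, impact vy=-7.827
  bounce: vy ← 0.78·7.827 = 6.105

1 5.248 37.497 57.780
2 4.315 22.813 105.292
3 3.366 13.879 142.352
4 2.625 8.444 171.259
5 2.048 5.137 193.806
6 1.597 3.126 211.393
final: 211.393 6.105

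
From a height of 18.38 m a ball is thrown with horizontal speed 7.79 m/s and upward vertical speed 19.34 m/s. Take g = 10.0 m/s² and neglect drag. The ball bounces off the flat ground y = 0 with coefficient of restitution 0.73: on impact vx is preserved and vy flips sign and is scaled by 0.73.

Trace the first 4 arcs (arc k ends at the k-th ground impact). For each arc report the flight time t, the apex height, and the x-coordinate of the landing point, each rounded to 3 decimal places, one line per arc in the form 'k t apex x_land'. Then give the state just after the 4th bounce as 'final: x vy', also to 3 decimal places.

Arc 1: start y=18.380, vy=19.340 → t=4.657, apex=37.082, x_land=36.280, impact vy=-27.233
  bounce: vy ← 0.73·27.233 = 19.880
Arc 2: start y=0.000, vy=19.880 → t=3.976, apex=19.761, x_land=67.254, impact vy=-19.880
  bounce: vy ← 0.73·19.880 = 14.512
Arc 3: start y=0.000, vy=14.512 → t=2.902, apex=10.531, x_land=89.864, impact vy=-14.512
  bounce: vy ← 0.73·14.512 = 10.594
Arc 4: start y=0.000, vy=10.594 → t=2.119, apex=5.612, x_land=106.370, impact vy=-10.594
  bounce: vy ← 0.73·10.594 = 7.734

1 4.657 37.082 36.280
2 3.976 19.761 67.254
3 2.902 10.531 89.864
4 2.119 5.612 106.370
final: 106.370 7.734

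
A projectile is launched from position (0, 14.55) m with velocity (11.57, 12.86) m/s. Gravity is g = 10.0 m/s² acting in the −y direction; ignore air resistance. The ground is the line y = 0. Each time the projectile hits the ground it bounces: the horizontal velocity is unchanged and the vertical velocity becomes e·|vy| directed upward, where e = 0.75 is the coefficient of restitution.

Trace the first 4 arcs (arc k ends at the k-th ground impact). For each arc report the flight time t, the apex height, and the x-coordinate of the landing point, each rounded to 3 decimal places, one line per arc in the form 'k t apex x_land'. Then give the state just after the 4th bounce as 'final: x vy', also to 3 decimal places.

Arc 1: start y=14.550, vy=12.860 → t=3.422, apex=22.819, x_land=39.596, impact vy=-21.363
  bounce: vy ← 0.75·21.363 = 16.022
Arc 2: start y=0.000, vy=16.022 → t=3.204, apex=12.836, x_land=76.672, impact vy=-16.022
  bounce: vy ← 0.75·16.022 = 12.017
Arc 3: start y=0.000, vy=12.017 → t=2.403, apex=7.220, x_land=104.478, impact vy=-12.017
  bounce: vy ← 0.75·12.017 = 9.013
Arc 4: start y=0.000, vy=9.013 → t=1.803, apex=4.061, x_land=125.333, impact vy=-9.013
  bounce: vy ← 0.75·9.013 = 6.759

1 3.422 22.819 39.596
2 3.204 12.836 76.672
3 2.403 7.220 104.478
4 1.803 4.061 125.333
final: 125.333 6.759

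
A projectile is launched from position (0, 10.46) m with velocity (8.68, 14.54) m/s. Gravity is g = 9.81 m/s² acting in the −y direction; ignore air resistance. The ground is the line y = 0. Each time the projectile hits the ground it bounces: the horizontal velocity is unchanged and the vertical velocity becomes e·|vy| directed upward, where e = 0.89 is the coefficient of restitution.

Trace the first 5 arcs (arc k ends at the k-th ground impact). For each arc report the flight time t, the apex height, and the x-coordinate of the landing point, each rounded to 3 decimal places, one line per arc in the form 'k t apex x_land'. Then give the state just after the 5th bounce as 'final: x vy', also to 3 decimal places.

1 3.563 21.235 30.926
2 3.704 16.820 63.073
3 3.296 13.324 91.685
4 2.934 10.554 117.149
5 2.611 8.359 139.812
final: 139.812 11.398

Arc 1: start y=10.460, vy=14.540 → t=3.563, apex=21.235, x_land=30.926, impact vy=-20.412
  bounce: vy ← 0.89·20.412 = 18.166
Arc 2: start y=0.000, vy=18.166 → t=3.704, apex=16.820, x_land=63.073, impact vy=-18.166
  bounce: vy ← 0.89·18.166 = 16.168
Arc 3: start y=0.000, vy=16.168 → t=3.296, apex=13.324, x_land=91.685, impact vy=-16.168
  bounce: vy ← 0.89·16.168 = 14.390
Arc 4: start y=0.000, vy=14.390 → t=2.934, apex=10.554, x_land=117.149, impact vy=-14.390
  bounce: vy ← 0.89·14.390 = 12.807
Arc 5: start y=0.000, vy=12.807 → t=2.611, apex=8.359, x_land=139.812, impact vy=-12.807
  bounce: vy ← 0.89·12.807 = 11.398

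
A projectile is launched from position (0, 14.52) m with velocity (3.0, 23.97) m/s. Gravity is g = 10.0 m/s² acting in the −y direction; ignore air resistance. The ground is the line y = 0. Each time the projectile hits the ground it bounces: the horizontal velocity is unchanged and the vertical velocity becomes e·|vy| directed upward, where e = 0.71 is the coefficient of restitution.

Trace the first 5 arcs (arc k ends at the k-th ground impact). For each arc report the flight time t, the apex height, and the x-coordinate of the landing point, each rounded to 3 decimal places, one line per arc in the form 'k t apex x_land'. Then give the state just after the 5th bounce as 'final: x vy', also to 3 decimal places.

1 5.338 43.248 16.014
2 4.176 21.801 28.543
3 2.965 10.990 37.438
4 2.105 5.540 43.754
5 1.495 2.793 48.238
final: 48.238 5.306

Arc 1: start y=14.520, vy=23.970 → t=5.338, apex=43.248, x_land=16.014, impact vy=-29.410
  bounce: vy ← 0.71·29.410 = 20.881
Arc 2: start y=0.000, vy=20.881 → t=4.176, apex=21.801, x_land=28.543, impact vy=-20.881
  bounce: vy ← 0.71·20.881 = 14.826
Arc 3: start y=0.000, vy=14.826 → t=2.965, apex=10.990, x_land=37.438, impact vy=-14.826
  bounce: vy ← 0.71·14.826 = 10.526
Arc 4: start y=0.000, vy=10.526 → t=2.105, apex=5.540, x_land=43.754, impact vy=-10.526
  bounce: vy ← 0.71·10.526 = 7.474
Arc 5: start y=0.000, vy=7.474 → t=1.495, apex=2.793, x_land=48.238, impact vy=-7.474
  bounce: vy ← 0.71·7.474 = 5.306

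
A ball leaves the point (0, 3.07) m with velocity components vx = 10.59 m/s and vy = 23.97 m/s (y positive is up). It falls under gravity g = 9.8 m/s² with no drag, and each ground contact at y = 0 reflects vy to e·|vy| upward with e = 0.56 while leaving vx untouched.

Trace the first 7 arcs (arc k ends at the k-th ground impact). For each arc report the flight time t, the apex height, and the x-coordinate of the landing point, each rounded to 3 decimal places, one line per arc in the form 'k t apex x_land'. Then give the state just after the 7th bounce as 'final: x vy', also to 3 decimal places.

Arc 1: start y=3.070, vy=23.970 → t=5.017, apex=32.384, x_land=53.127, impact vy=-25.194
  bounce: vy ← 0.56·25.194 = 14.109
Arc 2: start y=0.000, vy=14.109 → t=2.879, apex=10.156, x_land=83.619, impact vy=-14.109
  bounce: vy ← 0.56·14.109 = 7.901
Arc 3: start y=0.000, vy=7.901 → t=1.612, apex=3.185, x_land=100.694, impact vy=-7.901
  bounce: vy ← 0.56·7.901 = 4.424
Arc 4: start y=0.000, vy=4.424 → t=0.903, apex=0.999, x_land=110.257, impact vy=-4.424
  bounce: vy ← 0.56·4.424 = 2.478
Arc 5: start y=0.000, vy=2.478 → t=0.506, apex=0.313, x_land=115.611, impact vy=-2.478
  bounce: vy ← 0.56·2.478 = 1.388
Arc 6: start y=0.000, vy=1.388 → t=0.283, apex=0.098, x_land=118.610, impact vy=-1.388
  bounce: vy ← 0.56·1.388 = 0.777
Arc 7: start y=0.000, vy=0.777 → t=0.159, apex=0.031, x_land=120.289, impact vy=-0.777
  bounce: vy ← 0.56·0.777 = 0.435

1 5.017 32.384 53.127
2 2.879 10.156 83.619
3 1.612 3.185 100.694
4 0.903 0.999 110.257
5 0.506 0.313 115.611
6 0.283 0.098 118.610
7 0.159 0.031 120.289
final: 120.289 0.435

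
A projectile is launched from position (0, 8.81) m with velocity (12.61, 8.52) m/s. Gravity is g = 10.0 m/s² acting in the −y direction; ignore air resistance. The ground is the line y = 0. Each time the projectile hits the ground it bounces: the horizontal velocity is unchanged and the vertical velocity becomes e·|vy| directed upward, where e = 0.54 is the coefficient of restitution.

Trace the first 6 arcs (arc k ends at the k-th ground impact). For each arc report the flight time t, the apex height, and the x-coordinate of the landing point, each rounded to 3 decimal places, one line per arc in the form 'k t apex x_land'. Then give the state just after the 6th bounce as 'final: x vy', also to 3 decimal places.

1 2.429 12.440 30.634
2 1.703 3.627 52.115
3 0.920 1.058 63.714
4 0.497 0.308 69.978
5 0.268 0.090 73.361
6 0.145 0.026 75.187
final: 75.187 0.391

Arc 1: start y=8.810, vy=8.520 → t=2.429, apex=12.440, x_land=30.634, impact vy=-15.773
  bounce: vy ← 0.54·15.773 = 8.517
Arc 2: start y=0.000, vy=8.517 → t=1.703, apex=3.627, x_land=52.115, impact vy=-8.517
  bounce: vy ← 0.54·8.517 = 4.599
Arc 3: start y=0.000, vy=4.599 → t=0.920, apex=1.058, x_land=63.714, impact vy=-4.599
  bounce: vy ← 0.54·4.599 = 2.484
Arc 4: start y=0.000, vy=2.484 → t=0.497, apex=0.308, x_land=69.978, impact vy=-2.484
  bounce: vy ← 0.54·2.484 = 1.341
Arc 5: start y=0.000, vy=1.341 → t=0.268, apex=0.090, x_land=73.361, impact vy=-1.341
  bounce: vy ← 0.54·1.341 = 0.724
Arc 6: start y=0.000, vy=0.724 → t=0.145, apex=0.026, x_land=75.187, impact vy=-0.724
  bounce: vy ← 0.54·0.724 = 0.391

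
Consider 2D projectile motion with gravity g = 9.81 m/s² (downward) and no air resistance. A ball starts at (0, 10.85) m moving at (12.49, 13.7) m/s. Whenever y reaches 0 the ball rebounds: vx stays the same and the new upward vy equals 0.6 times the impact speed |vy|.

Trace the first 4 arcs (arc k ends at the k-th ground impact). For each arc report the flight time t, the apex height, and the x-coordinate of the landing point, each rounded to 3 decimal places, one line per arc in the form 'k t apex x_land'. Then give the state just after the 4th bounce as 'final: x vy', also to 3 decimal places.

Arc 1: start y=10.850, vy=13.700 → t=3.437, apex=20.416, x_land=42.925, impact vy=-20.014
  bounce: vy ← 0.6·20.014 = 12.009
Arc 2: start y=0.000, vy=12.009 → t=2.448, apex=7.350, x_land=73.503, impact vy=-12.009
  bounce: vy ← 0.6·12.009 = 7.205
Arc 3: start y=0.000, vy=7.205 → t=1.469, apex=2.646, x_land=91.850, impact vy=-7.205
  bounce: vy ← 0.6·7.205 = 4.323
Arc 4: start y=0.000, vy=4.323 → t=0.881, apex=0.953, x_land=102.858, impact vy=-4.323
  bounce: vy ← 0.6·4.323 = 2.594

1 3.437 20.416 42.925
2 2.448 7.350 73.503
3 1.469 2.646 91.850
4 0.881 0.953 102.858
final: 102.858 2.594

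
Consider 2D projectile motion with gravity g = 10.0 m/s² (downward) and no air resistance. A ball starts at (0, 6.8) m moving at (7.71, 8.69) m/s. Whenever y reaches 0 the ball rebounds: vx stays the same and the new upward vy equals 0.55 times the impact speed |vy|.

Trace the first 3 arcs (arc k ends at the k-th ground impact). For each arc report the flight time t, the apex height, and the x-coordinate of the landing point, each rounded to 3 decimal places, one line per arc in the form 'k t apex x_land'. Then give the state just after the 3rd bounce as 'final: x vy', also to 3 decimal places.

Arc 1: start y=6.800, vy=8.690 → t=2.323, apex=10.576, x_land=17.913, impact vy=-14.544
  bounce: vy ← 0.55·14.544 = 7.999
Arc 2: start y=0.000, vy=7.999 → t=1.600, apex=3.199, x_land=30.248, impact vy=-7.999
  bounce: vy ← 0.55·7.999 = 4.399
Arc 3: start y=0.000, vy=4.399 → t=0.880, apex=0.968, x_land=37.031, impact vy=-4.399
  bounce: vy ← 0.55·4.399 = 2.420

1 2.323 10.576 17.913
2 1.600 3.199 30.248
3 0.880 0.968 37.031
final: 37.031 2.420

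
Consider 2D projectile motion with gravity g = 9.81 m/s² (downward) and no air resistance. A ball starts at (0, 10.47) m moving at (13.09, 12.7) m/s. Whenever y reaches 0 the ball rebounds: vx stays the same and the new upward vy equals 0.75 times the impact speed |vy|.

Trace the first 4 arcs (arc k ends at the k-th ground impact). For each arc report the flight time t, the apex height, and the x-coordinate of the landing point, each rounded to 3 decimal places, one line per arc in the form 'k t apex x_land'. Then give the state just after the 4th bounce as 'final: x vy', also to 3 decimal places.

1 3.247 18.691 42.499
2 2.928 10.514 80.827
3 2.196 5.914 109.574
4 1.647 3.327 131.134
final: 131.134 6.059

Arc 1: start y=10.470, vy=12.700 → t=3.247, apex=18.691, x_land=42.499, impact vy=-19.150
  bounce: vy ← 0.75·19.150 = 14.362
Arc 2: start y=0.000, vy=14.362 → t=2.928, apex=10.514, x_land=80.827, impact vy=-14.362
  bounce: vy ← 0.75·14.362 = 10.772
Arc 3: start y=0.000, vy=10.772 → t=2.196, apex=5.914, x_land=109.574, impact vy=-10.772
  bounce: vy ← 0.75·10.772 = 8.079
Arc 4: start y=0.000, vy=8.079 → t=1.647, apex=3.327, x_land=131.134, impact vy=-8.079
  bounce: vy ← 0.75·8.079 = 6.059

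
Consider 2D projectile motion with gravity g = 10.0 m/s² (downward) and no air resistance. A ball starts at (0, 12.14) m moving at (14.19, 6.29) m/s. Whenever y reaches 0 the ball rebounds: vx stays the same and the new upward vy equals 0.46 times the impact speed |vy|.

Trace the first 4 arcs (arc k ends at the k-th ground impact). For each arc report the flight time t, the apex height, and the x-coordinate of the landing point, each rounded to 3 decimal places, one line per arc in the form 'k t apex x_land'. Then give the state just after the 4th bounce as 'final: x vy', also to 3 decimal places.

1 2.309 14.118 32.770
2 1.546 2.987 54.707
3 0.711 0.632 64.798
4 0.327 0.134 69.440
final: 69.440 0.752

Arc 1: start y=12.140, vy=6.290 → t=2.309, apex=14.118, x_land=32.770, impact vy=-16.804
  bounce: vy ← 0.46·16.804 = 7.730
Arc 2: start y=0.000, vy=7.730 → t=1.546, apex=2.987, x_land=54.707, impact vy=-7.730
  bounce: vy ← 0.46·7.730 = 3.556
Arc 3: start y=0.000, vy=3.556 → t=0.711, apex=0.632, x_land=64.798, impact vy=-3.556
  bounce: vy ← 0.46·3.556 = 1.636
Arc 4: start y=0.000, vy=1.636 → t=0.327, apex=0.134, x_land=69.440, impact vy=-1.636
  bounce: vy ← 0.46·1.636 = 0.752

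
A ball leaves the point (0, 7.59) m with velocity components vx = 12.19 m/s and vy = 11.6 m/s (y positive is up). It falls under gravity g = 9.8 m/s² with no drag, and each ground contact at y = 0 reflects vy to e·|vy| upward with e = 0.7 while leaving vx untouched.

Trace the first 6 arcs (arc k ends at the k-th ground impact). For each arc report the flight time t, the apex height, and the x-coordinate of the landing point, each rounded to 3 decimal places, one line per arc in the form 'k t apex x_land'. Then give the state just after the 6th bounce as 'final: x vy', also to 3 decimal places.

1 2.901 14.455 35.366
2 2.405 7.083 64.678
3 1.683 3.471 85.197
4 1.178 1.701 99.560
5 0.825 0.833 109.614
6 0.577 0.408 116.652
final: 116.652 1.980

Arc 1: start y=7.590, vy=11.600 → t=2.901, apex=14.455, x_land=35.366, impact vy=-16.832
  bounce: vy ← 0.7·16.832 = 11.783
Arc 2: start y=0.000, vy=11.783 → t=2.405, apex=7.083, x_land=64.678, impact vy=-11.783
  bounce: vy ← 0.7·11.783 = 8.248
Arc 3: start y=0.000, vy=8.248 → t=1.683, apex=3.471, x_land=85.197, impact vy=-8.248
  bounce: vy ← 0.7·8.248 = 5.773
Arc 4: start y=0.000, vy=5.773 → t=1.178, apex=1.701, x_land=99.560, impact vy=-5.773
  bounce: vy ← 0.7·5.773 = 4.041
Arc 5: start y=0.000, vy=4.041 → t=0.825, apex=0.833, x_land=109.614, impact vy=-4.041
  bounce: vy ← 0.7·4.041 = 2.829
Arc 6: start y=0.000, vy=2.829 → t=0.577, apex=0.408, x_land=116.652, impact vy=-2.829
  bounce: vy ← 0.7·2.829 = 1.980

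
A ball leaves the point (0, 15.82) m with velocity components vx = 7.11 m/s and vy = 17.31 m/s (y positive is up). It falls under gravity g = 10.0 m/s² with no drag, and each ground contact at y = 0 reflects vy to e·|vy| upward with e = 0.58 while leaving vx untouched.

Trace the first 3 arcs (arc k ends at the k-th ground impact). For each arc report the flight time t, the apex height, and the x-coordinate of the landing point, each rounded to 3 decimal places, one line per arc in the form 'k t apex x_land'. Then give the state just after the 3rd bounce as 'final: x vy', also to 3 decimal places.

Arc 1: start y=15.820, vy=17.310 → t=4.213, apex=30.802, x_land=29.954, impact vy=-24.820
  bounce: vy ← 0.58·24.820 = 14.396
Arc 2: start y=0.000, vy=14.396 → t=2.879, apex=10.362, x_land=50.425, impact vy=-14.396
  bounce: vy ← 0.58·14.396 = 8.349
Arc 3: start y=0.000, vy=8.349 → t=1.670, apex=3.486, x_land=62.298, impact vy=-8.349
  bounce: vy ← 0.58·8.349 = 4.843

1 4.213 30.802 29.954
2 2.879 10.362 50.425
3 1.670 3.486 62.298
final: 62.298 4.843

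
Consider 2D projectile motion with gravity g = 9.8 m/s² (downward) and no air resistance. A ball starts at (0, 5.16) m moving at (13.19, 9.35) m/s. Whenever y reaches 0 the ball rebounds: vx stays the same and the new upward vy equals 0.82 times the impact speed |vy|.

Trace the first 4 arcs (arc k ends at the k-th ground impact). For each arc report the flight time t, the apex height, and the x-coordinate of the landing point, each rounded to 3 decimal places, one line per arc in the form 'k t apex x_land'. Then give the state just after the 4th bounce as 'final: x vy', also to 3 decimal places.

Arc 1: start y=5.160, vy=9.350 → t=2.355, apex=9.620, x_land=31.066, impact vy=-13.732
  bounce: vy ← 0.82·13.732 = 11.260
Arc 2: start y=0.000, vy=11.260 → t=2.298, apex=6.469, x_land=61.376, impact vy=-11.260
  bounce: vy ← 0.82·11.260 = 9.233
Arc 3: start y=0.000, vy=9.233 → t=1.884, apex=4.350, x_land=86.230, impact vy=-9.233
  bounce: vy ← 0.82·9.233 = 7.571
Arc 4: start y=0.000, vy=7.571 → t=1.545, apex=2.925, x_land=106.611, impact vy=-7.571
  bounce: vy ← 0.82·7.571 = 6.208

1 2.355 9.620 31.066
2 2.298 6.469 61.376
3 1.884 4.350 86.230
4 1.545 2.925 106.611
final: 106.611 6.208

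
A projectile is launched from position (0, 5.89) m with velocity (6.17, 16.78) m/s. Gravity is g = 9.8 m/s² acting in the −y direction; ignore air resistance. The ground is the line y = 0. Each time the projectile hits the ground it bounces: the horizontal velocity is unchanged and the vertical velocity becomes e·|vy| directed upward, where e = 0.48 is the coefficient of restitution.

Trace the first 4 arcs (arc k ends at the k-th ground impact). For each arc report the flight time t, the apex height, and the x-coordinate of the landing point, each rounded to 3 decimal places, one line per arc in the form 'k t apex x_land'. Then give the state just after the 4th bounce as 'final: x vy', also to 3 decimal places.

1 3.745 20.256 23.109
2 1.952 4.667 35.152
3 0.937 1.075 40.933
4 0.450 0.248 43.708
final: 43.708 1.058

Arc 1: start y=5.890, vy=16.780 → t=3.745, apex=20.256, x_land=23.109, impact vy=-19.925
  bounce: vy ← 0.48·19.925 = 9.564
Arc 2: start y=0.000, vy=9.564 → t=1.952, apex=4.667, x_land=35.152, impact vy=-9.564
  bounce: vy ← 0.48·9.564 = 4.591
Arc 3: start y=0.000, vy=4.591 → t=0.937, apex=1.075, x_land=40.933, impact vy=-4.591
  bounce: vy ← 0.48·4.591 = 2.204
Arc 4: start y=0.000, vy=2.204 → t=0.450, apex=0.248, x_land=43.708, impact vy=-2.204
  bounce: vy ← 0.48·2.204 = 1.058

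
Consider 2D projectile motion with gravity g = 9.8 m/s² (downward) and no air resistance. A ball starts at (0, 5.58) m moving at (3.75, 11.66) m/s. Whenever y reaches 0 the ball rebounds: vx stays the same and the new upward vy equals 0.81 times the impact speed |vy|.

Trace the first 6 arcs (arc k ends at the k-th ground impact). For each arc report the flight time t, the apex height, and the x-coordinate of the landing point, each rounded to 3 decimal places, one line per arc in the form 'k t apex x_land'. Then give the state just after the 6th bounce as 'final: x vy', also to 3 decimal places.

Arc 1: start y=5.580, vy=11.660 → t=2.788, apex=12.517, x_land=10.455, impact vy=-15.663
  bounce: vy ← 0.81·15.663 = 12.687
Arc 2: start y=0.000, vy=12.687 → t=2.589, apex=8.212, x_land=20.165, impact vy=-12.687
  bounce: vy ← 0.81·12.687 = 10.276
Arc 3: start y=0.000, vy=10.276 → t=2.097, apex=5.388, x_land=28.029, impact vy=-10.276
  bounce: vy ← 0.81·10.276 = 8.324
Arc 4: start y=0.000, vy=8.324 → t=1.699, apex=3.535, x_land=34.399, impact vy=-8.324
  bounce: vy ← 0.81·8.324 = 6.742
Arc 5: start y=0.000, vy=6.742 → t=1.376, apex=2.319, x_land=39.559, impact vy=-6.742
  bounce: vy ← 0.81·6.742 = 5.461
Arc 6: start y=0.000, vy=5.461 → t=1.115, apex=1.522, x_land=43.739, impact vy=-5.461
  bounce: vy ← 0.81·5.461 = 4.424

1 2.788 12.517 10.455
2 2.589 8.212 20.165
3 2.097 5.388 28.029
4 1.699 3.535 34.399
5 1.376 2.319 39.559
6 1.115 1.522 43.739
final: 43.739 4.424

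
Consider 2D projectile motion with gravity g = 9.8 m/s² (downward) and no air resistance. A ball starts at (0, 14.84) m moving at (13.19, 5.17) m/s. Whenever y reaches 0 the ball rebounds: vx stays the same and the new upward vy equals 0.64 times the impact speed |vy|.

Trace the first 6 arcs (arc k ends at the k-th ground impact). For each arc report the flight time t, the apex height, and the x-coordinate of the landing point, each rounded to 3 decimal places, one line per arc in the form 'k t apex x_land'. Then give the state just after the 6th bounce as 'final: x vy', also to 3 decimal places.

Arc 1: start y=14.840, vy=5.170 → t=2.346, apex=16.204, x_land=30.944, impact vy=-17.821
  bounce: vy ← 0.64·17.821 = 11.406
Arc 2: start y=0.000, vy=11.406 → t=2.328, apex=6.637, x_land=61.646, impact vy=-11.406
  bounce: vy ← 0.64·11.406 = 7.300
Arc 3: start y=0.000, vy=7.300 → t=1.490, apex=2.719, x_land=81.295, impact vy=-7.300
  bounce: vy ← 0.64·7.300 = 4.672
Arc 4: start y=0.000, vy=4.672 → t=0.953, apex=1.114, x_land=93.871, impact vy=-4.672
  bounce: vy ← 0.64·4.672 = 2.990
Arc 5: start y=0.000, vy=2.990 → t=0.610, apex=0.456, x_land=101.919, impact vy=-2.990
  bounce: vy ← 0.64·2.990 = 1.914
Arc 6: start y=0.000, vy=1.914 → t=0.391, apex=0.187, x_land=107.070, impact vy=-1.914
  bounce: vy ← 0.64·1.914 = 1.225

1 2.346 16.204 30.944
2 2.328 6.637 61.646
3 1.490 2.719 81.295
4 0.953 1.114 93.871
5 0.610 0.456 101.919
6 0.391 0.187 107.070
final: 107.070 1.225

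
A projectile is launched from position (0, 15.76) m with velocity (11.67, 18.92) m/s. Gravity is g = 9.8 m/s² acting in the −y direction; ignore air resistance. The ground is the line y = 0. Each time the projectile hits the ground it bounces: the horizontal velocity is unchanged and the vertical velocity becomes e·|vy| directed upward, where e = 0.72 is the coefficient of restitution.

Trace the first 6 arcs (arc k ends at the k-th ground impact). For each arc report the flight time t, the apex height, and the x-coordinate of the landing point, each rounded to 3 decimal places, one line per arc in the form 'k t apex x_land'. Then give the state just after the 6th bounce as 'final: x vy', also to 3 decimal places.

Arc 1: start y=15.760, vy=18.920 → t=4.566, apex=34.024, x_land=53.282, impact vy=-25.824
  bounce: vy ← 0.72·25.824 = 18.593
Arc 2: start y=0.000, vy=18.593 → t=3.794, apex=17.638, x_land=97.563, impact vy=-18.593
  bounce: vy ← 0.72·18.593 = 13.387
Arc 3: start y=0.000, vy=13.387 → t=2.732, apex=9.143, x_land=129.446, impact vy=-13.387
  bounce: vy ← 0.72·13.387 = 9.639
Arc 4: start y=0.000, vy=9.639 → t=1.967, apex=4.740, x_land=152.402, impact vy=-9.639
  bounce: vy ← 0.72·9.639 = 6.940
Arc 5: start y=0.000, vy=6.940 → t=1.416, apex=2.457, x_land=168.930, impact vy=-6.940
  bounce: vy ← 0.72·6.940 = 4.997
Arc 6: start y=0.000, vy=4.997 → t=1.020, apex=1.274, x_land=180.830, impact vy=-4.997
  bounce: vy ← 0.72·4.997 = 3.598

1 4.566 34.024 53.282
2 3.794 17.638 97.563
3 2.732 9.143 129.446
4 1.967 4.740 152.402
5 1.416 2.457 168.930
6 1.020 1.274 180.830
final: 180.830 3.598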